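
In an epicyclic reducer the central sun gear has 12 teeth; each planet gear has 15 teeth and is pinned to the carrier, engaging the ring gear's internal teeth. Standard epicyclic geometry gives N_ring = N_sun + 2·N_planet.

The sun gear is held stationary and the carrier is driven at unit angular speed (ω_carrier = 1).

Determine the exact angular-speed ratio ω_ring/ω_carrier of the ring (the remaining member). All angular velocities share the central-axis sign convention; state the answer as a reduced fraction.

9/7

N_ring = 12 + 2·15 = 42
12(ω_s−ω_c) = −42(ω_r−ω_c),  ω_s=0, ω_c=1
ω_r = 1 − (12/42)(0−1) = 9/7
ω_r/ω_c = 9/7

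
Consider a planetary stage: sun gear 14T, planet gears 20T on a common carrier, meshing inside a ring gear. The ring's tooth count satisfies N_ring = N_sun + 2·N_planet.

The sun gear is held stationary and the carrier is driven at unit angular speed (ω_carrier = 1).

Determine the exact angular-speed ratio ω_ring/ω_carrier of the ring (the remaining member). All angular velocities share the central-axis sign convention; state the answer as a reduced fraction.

34/27

N_ring = 14 + 2·20 = 54
14(ω_s−ω_c) = −54(ω_r−ω_c),  ω_s=0, ω_c=1
ω_r = 1 − (14/54)(0−1) = 34/27
ω_r/ω_c = 34/27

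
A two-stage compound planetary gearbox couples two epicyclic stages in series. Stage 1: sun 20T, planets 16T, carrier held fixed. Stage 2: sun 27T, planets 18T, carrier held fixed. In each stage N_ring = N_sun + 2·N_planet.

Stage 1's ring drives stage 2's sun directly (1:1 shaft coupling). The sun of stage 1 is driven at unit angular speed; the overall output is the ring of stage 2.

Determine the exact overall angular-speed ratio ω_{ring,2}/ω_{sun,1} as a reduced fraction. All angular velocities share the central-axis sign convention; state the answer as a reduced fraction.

15/91

Stage 1: N_ring = 20 + 2·16 = 52
Stage 1: 20(ω_s−ω_c) = −52(ω_r−ω_c),  ω_c=0, ω_s=1
Stage 1: ω_r = 0 − (20/52)(1−0) = -5/13
  ⇒ ω_r¹/ω_s¹ = -5/13
Stage 2: N_ring = 27 + 2·18 = 63
Stage 2: 27(ω_s−ω_c) = −63(ω_r−ω_c),  ω_c=0, ω_s=1
Stage 2: ω_r = 0 − (27/63)(1−0) = -3/7
  ⇒ ω_r²/ω_s² = -3/7
Coupling ω_s² = ω_r¹ ⇒ overall = -5/13 × -3/7 = 15/91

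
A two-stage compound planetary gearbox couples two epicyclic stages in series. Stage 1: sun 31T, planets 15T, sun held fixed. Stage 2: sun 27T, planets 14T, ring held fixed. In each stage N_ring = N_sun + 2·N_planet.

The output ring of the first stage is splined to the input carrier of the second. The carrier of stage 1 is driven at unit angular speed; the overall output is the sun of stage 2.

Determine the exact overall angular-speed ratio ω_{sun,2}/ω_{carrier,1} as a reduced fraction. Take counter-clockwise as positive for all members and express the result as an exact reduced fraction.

7544/1647

Stage 1: N_ring = 31 + 2·15 = 61
Stage 1: 31(ω_s−ω_c) = −61(ω_r−ω_c),  ω_s=0, ω_c=1
Stage 1: ω_r = 1 − (31/61)(0−1) = 92/61
  ⇒ ω_r¹/ω_c¹ = 92/61
Stage 2: N_ring = 27 + 2·14 = 55
Stage 2: 27(ω_s−ω_c) = −55(ω_r−ω_c),  ω_r=0, ω_c=1
Stage 2: ω_s = 1 − (55/27)(0−1) = 82/27
  ⇒ ω_s²/ω_c² = 82/27
Coupling ω_c² = ω_r¹ ⇒ overall = 92/61 × 82/27 = 7544/1647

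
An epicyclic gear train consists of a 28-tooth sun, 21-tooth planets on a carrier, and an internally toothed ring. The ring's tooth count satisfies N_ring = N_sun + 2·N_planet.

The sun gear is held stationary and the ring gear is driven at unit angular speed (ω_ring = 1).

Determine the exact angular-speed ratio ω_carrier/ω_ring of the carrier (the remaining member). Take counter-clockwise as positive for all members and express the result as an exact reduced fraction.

N_ring = 28 + 2·21 = 70
28(ω_s−ω_c) = −70(ω_r−ω_c),  ω_s=0, ω_r=1
28(0−ω_c) = −70(1−ω_c)  ⇒  98ω_c = 70  ⇒  ω_c = 5/7
ω_c/ω_r = 5/7

5/7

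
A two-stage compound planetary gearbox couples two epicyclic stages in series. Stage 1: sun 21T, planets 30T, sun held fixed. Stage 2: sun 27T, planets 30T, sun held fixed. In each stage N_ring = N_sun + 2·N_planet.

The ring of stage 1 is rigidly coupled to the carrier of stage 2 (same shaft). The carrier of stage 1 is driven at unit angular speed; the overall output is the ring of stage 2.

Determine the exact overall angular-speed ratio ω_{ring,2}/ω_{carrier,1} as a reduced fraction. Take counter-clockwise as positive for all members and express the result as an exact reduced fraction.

Stage 1: N_ring = 21 + 2·30 = 81
Stage 1: 21(ω_s−ω_c) = −81(ω_r−ω_c),  ω_s=0, ω_c=1
Stage 1: ω_r = 1 − (21/81)(0−1) = 34/27
  ⇒ ω_r¹/ω_c¹ = 34/27
Stage 2: N_ring = 27 + 2·30 = 87
Stage 2: 27(ω_s−ω_c) = −87(ω_r−ω_c),  ω_s=0, ω_c=1
Stage 2: ω_r = 1 − (27/87)(0−1) = 38/29
  ⇒ ω_r²/ω_c² = 38/29
Coupling ω_c² = ω_r¹ ⇒ overall = 34/27 × 38/29 = 1292/783

1292/783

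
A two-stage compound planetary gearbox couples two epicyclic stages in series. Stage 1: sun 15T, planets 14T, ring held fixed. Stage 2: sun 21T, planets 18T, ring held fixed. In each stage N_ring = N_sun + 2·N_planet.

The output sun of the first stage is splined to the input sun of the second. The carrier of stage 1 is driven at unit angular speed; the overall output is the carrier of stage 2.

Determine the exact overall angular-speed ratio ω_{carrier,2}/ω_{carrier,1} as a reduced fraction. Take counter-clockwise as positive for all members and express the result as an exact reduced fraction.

Stage 1: N_ring = 15 + 2·14 = 43
Stage 1: 15(ω_s−ω_c) = −43(ω_r−ω_c),  ω_r=0, ω_c=1
Stage 1: ω_s = 1 − (43/15)(0−1) = 58/15
  ⇒ ω_s¹/ω_c¹ = 58/15
Stage 2: N_ring = 21 + 2·18 = 57
Stage 2: 21(ω_s−ω_c) = −57(ω_r−ω_c),  ω_r=0, ω_s=1
Stage 2: 21(1−ω_c) = −57(0−ω_c)  ⇒  78ω_c = 21  ⇒  ω_c = 7/26
  ⇒ ω_c²/ω_s² = 7/26
Coupling ω_s² = ω_s¹ ⇒ overall = 58/15 × 7/26 = 203/195

203/195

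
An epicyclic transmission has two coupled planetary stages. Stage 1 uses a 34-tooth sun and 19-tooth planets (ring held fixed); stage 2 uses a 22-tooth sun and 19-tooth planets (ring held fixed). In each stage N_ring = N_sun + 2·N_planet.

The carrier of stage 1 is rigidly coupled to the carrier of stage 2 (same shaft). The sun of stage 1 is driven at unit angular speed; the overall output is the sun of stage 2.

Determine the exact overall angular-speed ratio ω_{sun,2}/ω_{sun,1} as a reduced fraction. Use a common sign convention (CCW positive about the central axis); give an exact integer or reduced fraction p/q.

697/583

Stage 1: N_ring = 34 + 2·19 = 72
Stage 1: 34(ω_s−ω_c) = −72(ω_r−ω_c),  ω_r=0, ω_s=1
Stage 1: 34(1−ω_c) = −72(0−ω_c)  ⇒  106ω_c = 34  ⇒  ω_c = 17/53
  ⇒ ω_c¹/ω_s¹ = 17/53
Stage 2: N_ring = 22 + 2·19 = 60
Stage 2: 22(ω_s−ω_c) = −60(ω_r−ω_c),  ω_r=0, ω_c=1
Stage 2: ω_s = 1 − (60/22)(0−1) = 41/11
  ⇒ ω_s²/ω_c² = 41/11
Coupling ω_c² = ω_c¹ ⇒ overall = 17/53 × 41/11 = 697/583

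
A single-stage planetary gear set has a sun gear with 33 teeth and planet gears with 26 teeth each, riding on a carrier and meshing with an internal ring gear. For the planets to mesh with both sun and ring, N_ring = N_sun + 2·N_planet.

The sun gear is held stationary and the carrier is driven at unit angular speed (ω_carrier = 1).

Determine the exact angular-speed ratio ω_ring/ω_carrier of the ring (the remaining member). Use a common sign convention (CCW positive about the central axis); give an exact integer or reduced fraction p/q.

N_ring = 33 + 2·26 = 85
33(ω_s−ω_c) = −85(ω_r−ω_c),  ω_s=0, ω_c=1
ω_r = 1 − (33/85)(0−1) = 118/85
ω_r/ω_c = 118/85

118/85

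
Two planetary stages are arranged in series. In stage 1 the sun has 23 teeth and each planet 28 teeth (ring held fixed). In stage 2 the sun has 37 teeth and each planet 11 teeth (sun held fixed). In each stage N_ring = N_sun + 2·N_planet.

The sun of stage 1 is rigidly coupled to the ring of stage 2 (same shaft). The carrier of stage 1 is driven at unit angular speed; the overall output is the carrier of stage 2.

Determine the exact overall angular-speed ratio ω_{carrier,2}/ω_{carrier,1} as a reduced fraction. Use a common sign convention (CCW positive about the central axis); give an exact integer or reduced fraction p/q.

1003/368

Stage 1: N_ring = 23 + 2·28 = 79
Stage 1: 23(ω_s−ω_c) = −79(ω_r−ω_c),  ω_r=0, ω_c=1
Stage 1: ω_s = 1 − (79/23)(0−1) = 102/23
  ⇒ ω_s¹/ω_c¹ = 102/23
Stage 2: N_ring = 37 + 2·11 = 59
Stage 2: 37(ω_s−ω_c) = −59(ω_r−ω_c),  ω_s=0, ω_r=1
Stage 2: 37(0−ω_c) = −59(1−ω_c)  ⇒  96ω_c = 59  ⇒  ω_c = 59/96
  ⇒ ω_c²/ω_r² = 59/96
Coupling ω_r² = ω_s¹ ⇒ overall = 102/23 × 59/96 = 1003/368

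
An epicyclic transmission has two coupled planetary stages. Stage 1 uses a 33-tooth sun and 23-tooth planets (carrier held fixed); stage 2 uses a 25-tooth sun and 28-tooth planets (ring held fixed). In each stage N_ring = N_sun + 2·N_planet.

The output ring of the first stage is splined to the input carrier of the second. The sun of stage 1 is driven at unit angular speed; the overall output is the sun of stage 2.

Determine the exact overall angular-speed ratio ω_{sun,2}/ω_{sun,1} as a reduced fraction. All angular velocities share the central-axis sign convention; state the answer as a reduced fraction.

Stage 1: N_ring = 33 + 2·23 = 79
Stage 1: 33(ω_s−ω_c) = −79(ω_r−ω_c),  ω_c=0, ω_s=1
Stage 1: ω_r = 0 − (33/79)(1−0) = -33/79
  ⇒ ω_r¹/ω_s¹ = -33/79
Stage 2: N_ring = 25 + 2·28 = 81
Stage 2: 25(ω_s−ω_c) = −81(ω_r−ω_c),  ω_r=0, ω_c=1
Stage 2: ω_s = 1 − (81/25)(0−1) = 106/25
  ⇒ ω_s²/ω_c² = 106/25
Coupling ω_c² = ω_r¹ ⇒ overall = -33/79 × 106/25 = -3498/1975

-3498/1975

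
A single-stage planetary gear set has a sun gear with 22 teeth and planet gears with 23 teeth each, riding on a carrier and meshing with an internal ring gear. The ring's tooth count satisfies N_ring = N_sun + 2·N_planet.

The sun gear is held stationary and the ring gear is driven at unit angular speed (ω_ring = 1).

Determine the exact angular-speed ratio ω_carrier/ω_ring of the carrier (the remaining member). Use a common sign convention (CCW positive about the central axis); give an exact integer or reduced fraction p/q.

34/45

N_ring = 22 + 2·23 = 68
22(ω_s−ω_c) = −68(ω_r−ω_c),  ω_s=0, ω_r=1
22(0−ω_c) = −68(1−ω_c)  ⇒  90ω_c = 68  ⇒  ω_c = 34/45
ω_c/ω_r = 34/45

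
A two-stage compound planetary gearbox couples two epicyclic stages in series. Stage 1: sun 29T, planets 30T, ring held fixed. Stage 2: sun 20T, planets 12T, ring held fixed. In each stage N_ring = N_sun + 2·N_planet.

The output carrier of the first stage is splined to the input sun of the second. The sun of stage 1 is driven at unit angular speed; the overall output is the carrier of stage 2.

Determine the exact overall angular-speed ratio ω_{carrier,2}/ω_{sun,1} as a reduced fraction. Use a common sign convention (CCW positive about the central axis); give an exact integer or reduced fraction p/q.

Stage 1: N_ring = 29 + 2·30 = 89
Stage 1: 29(ω_s−ω_c) = −89(ω_r−ω_c),  ω_r=0, ω_s=1
Stage 1: 29(1−ω_c) = −89(0−ω_c)  ⇒  118ω_c = 29  ⇒  ω_c = 29/118
  ⇒ ω_c¹/ω_s¹ = 29/118
Stage 2: N_ring = 20 + 2·12 = 44
Stage 2: 20(ω_s−ω_c) = −44(ω_r−ω_c),  ω_r=0, ω_s=1
Stage 2: 20(1−ω_c) = −44(0−ω_c)  ⇒  64ω_c = 20  ⇒  ω_c = 5/16
  ⇒ ω_c²/ω_s² = 5/16
Coupling ω_s² = ω_c¹ ⇒ overall = 29/118 × 5/16 = 145/1888

145/1888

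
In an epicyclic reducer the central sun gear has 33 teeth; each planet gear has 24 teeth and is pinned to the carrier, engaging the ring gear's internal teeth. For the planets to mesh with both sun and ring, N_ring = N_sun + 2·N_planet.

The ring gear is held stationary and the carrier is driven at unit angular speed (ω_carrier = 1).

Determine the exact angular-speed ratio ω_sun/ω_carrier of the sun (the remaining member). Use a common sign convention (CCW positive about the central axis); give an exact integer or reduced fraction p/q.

38/11

N_ring = 33 + 2·24 = 81
33(ω_s−ω_c) = −81(ω_r−ω_c),  ω_r=0, ω_c=1
ω_s = 1 − (81/33)(0−1) = 38/11
ω_s/ω_c = 38/11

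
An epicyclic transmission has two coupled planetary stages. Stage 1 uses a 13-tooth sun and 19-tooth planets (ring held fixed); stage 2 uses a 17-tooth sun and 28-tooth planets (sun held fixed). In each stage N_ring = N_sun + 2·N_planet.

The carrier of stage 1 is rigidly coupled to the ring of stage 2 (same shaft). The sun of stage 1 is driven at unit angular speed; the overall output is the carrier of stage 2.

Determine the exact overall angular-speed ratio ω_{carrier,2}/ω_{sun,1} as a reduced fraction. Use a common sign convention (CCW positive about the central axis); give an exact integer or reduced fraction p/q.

Stage 1: N_ring = 13 + 2·19 = 51
Stage 1: 13(ω_s−ω_c) = −51(ω_r−ω_c),  ω_r=0, ω_s=1
Stage 1: 13(1−ω_c) = −51(0−ω_c)  ⇒  64ω_c = 13  ⇒  ω_c = 13/64
  ⇒ ω_c¹/ω_s¹ = 13/64
Stage 2: N_ring = 17 + 2·28 = 73
Stage 2: 17(ω_s−ω_c) = −73(ω_r−ω_c),  ω_s=0, ω_r=1
Stage 2: 17(0−ω_c) = −73(1−ω_c)  ⇒  90ω_c = 73  ⇒  ω_c = 73/90
  ⇒ ω_c²/ω_r² = 73/90
Coupling ω_r² = ω_c¹ ⇒ overall = 13/64 × 73/90 = 949/5760

949/5760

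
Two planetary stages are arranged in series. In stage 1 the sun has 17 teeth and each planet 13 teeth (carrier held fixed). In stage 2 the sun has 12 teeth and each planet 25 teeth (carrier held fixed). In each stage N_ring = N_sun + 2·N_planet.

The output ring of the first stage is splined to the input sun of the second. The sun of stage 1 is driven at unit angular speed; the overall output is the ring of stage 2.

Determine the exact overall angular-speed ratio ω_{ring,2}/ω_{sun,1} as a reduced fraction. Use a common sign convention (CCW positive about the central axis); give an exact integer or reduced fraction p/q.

Stage 1: N_ring = 17 + 2·13 = 43
Stage 1: 17(ω_s−ω_c) = −43(ω_r−ω_c),  ω_c=0, ω_s=1
Stage 1: ω_r = 0 − (17/43)(1−0) = -17/43
  ⇒ ω_r¹/ω_s¹ = -17/43
Stage 2: N_ring = 12 + 2·25 = 62
Stage 2: 12(ω_s−ω_c) = −62(ω_r−ω_c),  ω_c=0, ω_s=1
Stage 2: ω_r = 0 − (12/62)(1−0) = -6/31
  ⇒ ω_r²/ω_s² = -6/31
Coupling ω_s² = ω_r¹ ⇒ overall = -17/43 × -6/31 = 102/1333

102/1333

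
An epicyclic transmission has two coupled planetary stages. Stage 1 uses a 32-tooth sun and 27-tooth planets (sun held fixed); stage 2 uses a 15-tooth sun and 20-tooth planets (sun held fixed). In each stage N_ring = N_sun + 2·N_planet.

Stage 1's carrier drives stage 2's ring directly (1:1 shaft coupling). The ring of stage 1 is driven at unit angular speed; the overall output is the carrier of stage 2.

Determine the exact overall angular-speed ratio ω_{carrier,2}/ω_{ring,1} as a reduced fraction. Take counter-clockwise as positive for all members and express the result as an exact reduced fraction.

Stage 1: N_ring = 32 + 2·27 = 86
Stage 1: 32(ω_s−ω_c) = −86(ω_r−ω_c),  ω_s=0, ω_r=1
Stage 1: 32(0−ω_c) = −86(1−ω_c)  ⇒  118ω_c = 86  ⇒  ω_c = 43/59
  ⇒ ω_c¹/ω_r¹ = 43/59
Stage 2: N_ring = 15 + 2·20 = 55
Stage 2: 15(ω_s−ω_c) = −55(ω_r−ω_c),  ω_s=0, ω_r=1
Stage 2: 15(0−ω_c) = −55(1−ω_c)  ⇒  70ω_c = 55  ⇒  ω_c = 11/14
  ⇒ ω_c²/ω_r² = 11/14
Coupling ω_r² = ω_c¹ ⇒ overall = 43/59 × 11/14 = 473/826

473/826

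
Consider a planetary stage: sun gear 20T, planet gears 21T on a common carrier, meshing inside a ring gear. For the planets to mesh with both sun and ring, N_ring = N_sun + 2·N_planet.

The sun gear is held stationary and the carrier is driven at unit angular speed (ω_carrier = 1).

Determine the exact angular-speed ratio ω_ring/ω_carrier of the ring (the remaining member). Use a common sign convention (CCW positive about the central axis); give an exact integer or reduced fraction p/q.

41/31

N_ring = 20 + 2·21 = 62
20(ω_s−ω_c) = −62(ω_r−ω_c),  ω_s=0, ω_c=1
ω_r = 1 − (20/62)(0−1) = 41/31
ω_r/ω_c = 41/31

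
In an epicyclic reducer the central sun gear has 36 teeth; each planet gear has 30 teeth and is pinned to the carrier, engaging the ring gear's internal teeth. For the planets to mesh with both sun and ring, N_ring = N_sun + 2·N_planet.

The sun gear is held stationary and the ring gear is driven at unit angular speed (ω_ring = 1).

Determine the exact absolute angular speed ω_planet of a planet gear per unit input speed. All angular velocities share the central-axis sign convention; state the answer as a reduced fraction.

8/5

N_ring = 36 + 2·30 = 96
36(ω_s−ω_c) = −96(ω_r−ω_c),  ω_s=0, ω_r=1
36(0−ω_c) = −96(1−ω_c)  ⇒  132ω_c = 96  ⇒  ω_c = 8/11
sun–planet: 36·(0−8/11) = −30·(ω_p−ω_c)  ⇒  ω_p−ω_c = −(36/30)·(-8/11) = 48/55
ω_p = 8/11 + 48/55 = 8/5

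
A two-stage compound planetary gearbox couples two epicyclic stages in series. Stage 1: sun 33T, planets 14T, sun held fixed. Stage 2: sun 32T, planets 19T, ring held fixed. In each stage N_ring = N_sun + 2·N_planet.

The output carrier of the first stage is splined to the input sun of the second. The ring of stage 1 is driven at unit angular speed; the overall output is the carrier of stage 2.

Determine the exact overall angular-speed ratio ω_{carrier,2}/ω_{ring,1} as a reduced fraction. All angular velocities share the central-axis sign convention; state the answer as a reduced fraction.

Stage 1: N_ring = 33 + 2·14 = 61
Stage 1: 33(ω_s−ω_c) = −61(ω_r−ω_c),  ω_s=0, ω_r=1
Stage 1: 33(0−ω_c) = −61(1−ω_c)  ⇒  94ω_c = 61  ⇒  ω_c = 61/94
  ⇒ ω_c¹/ω_r¹ = 61/94
Stage 2: N_ring = 32 + 2·19 = 70
Stage 2: 32(ω_s−ω_c) = −70(ω_r−ω_c),  ω_r=0, ω_s=1
Stage 2: 32(1−ω_c) = −70(0−ω_c)  ⇒  102ω_c = 32  ⇒  ω_c = 16/51
  ⇒ ω_c²/ω_s² = 16/51
Coupling ω_s² = ω_c¹ ⇒ overall = 61/94 × 16/51 = 488/2397

488/2397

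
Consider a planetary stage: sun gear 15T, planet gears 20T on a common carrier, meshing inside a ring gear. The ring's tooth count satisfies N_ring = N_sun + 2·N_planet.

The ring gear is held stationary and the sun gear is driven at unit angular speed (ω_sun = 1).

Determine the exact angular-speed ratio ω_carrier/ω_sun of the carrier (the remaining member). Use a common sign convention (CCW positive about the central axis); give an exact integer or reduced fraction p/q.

3/14

N_ring = 15 + 2·20 = 55
15(ω_s−ω_c) = −55(ω_r−ω_c),  ω_r=0, ω_s=1
15(1−ω_c) = −55(0−ω_c)  ⇒  70ω_c = 15  ⇒  ω_c = 3/14
ω_c/ω_s = 3/14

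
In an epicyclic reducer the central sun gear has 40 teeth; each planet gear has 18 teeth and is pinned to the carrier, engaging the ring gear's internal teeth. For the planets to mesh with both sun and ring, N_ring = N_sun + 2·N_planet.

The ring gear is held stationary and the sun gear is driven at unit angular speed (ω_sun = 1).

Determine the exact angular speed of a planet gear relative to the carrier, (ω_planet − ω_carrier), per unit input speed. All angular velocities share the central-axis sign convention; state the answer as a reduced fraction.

-380/261

N_ring = 40 + 2·18 = 76
40(ω_s−ω_c) = −76(ω_r−ω_c),  ω_r=0, ω_s=1
40(1−ω_c) = −76(0−ω_c)  ⇒  116ω_c = 40  ⇒  ω_c = 10/29
sun–planet: 40·(1−10/29) = −18·(ω_p−ω_c)  ⇒  ω_p−ω_c = −(40/18)·(19/29) = -380/261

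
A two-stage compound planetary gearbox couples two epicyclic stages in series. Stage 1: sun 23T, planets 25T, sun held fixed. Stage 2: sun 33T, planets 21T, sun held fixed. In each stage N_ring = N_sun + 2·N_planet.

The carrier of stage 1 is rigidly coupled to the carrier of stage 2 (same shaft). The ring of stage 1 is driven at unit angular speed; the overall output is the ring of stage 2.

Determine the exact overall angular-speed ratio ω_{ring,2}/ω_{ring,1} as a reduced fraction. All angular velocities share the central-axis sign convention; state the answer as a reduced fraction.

Stage 1: N_ring = 23 + 2·25 = 73
Stage 1: 23(ω_s−ω_c) = −73(ω_r−ω_c),  ω_s=0, ω_r=1
Stage 1: 23(0−ω_c) = −73(1−ω_c)  ⇒  96ω_c = 73  ⇒  ω_c = 73/96
  ⇒ ω_c¹/ω_r¹ = 73/96
Stage 2: N_ring = 33 + 2·21 = 75
Stage 2: 33(ω_s−ω_c) = −75(ω_r−ω_c),  ω_s=0, ω_c=1
Stage 2: ω_r = 1 − (33/75)(0−1) = 36/25
  ⇒ ω_r²/ω_c² = 36/25
Coupling ω_c² = ω_c¹ ⇒ overall = 73/96 × 36/25 = 219/200

219/200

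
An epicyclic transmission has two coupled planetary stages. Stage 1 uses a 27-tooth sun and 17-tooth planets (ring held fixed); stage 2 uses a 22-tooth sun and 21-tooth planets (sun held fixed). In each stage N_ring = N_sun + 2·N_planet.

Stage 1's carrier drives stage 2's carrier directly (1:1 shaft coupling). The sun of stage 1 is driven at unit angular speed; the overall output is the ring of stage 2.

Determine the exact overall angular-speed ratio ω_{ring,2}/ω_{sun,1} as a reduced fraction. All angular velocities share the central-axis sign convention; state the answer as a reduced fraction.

Stage 1: N_ring = 27 + 2·17 = 61
Stage 1: 27(ω_s−ω_c) = −61(ω_r−ω_c),  ω_r=0, ω_s=1
Stage 1: 27(1−ω_c) = −61(0−ω_c)  ⇒  88ω_c = 27  ⇒  ω_c = 27/88
  ⇒ ω_c¹/ω_s¹ = 27/88
Stage 2: N_ring = 22 + 2·21 = 64
Stage 2: 22(ω_s−ω_c) = −64(ω_r−ω_c),  ω_s=0, ω_c=1
Stage 2: ω_r = 1 − (22/64)(0−1) = 43/32
  ⇒ ω_r²/ω_c² = 43/32
Coupling ω_c² = ω_c¹ ⇒ overall = 27/88 × 43/32 = 1161/2816

1161/2816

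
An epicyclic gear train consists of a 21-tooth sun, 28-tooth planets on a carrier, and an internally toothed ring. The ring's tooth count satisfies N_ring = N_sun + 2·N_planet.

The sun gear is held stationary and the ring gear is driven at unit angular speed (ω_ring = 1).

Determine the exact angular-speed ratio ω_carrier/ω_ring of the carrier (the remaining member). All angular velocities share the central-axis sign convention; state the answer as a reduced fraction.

11/14

N_ring = 21 + 2·28 = 77
21(ω_s−ω_c) = −77(ω_r−ω_c),  ω_s=0, ω_r=1
21(0−ω_c) = −77(1−ω_c)  ⇒  98ω_c = 77  ⇒  ω_c = 11/14
ω_c/ω_r = 11/14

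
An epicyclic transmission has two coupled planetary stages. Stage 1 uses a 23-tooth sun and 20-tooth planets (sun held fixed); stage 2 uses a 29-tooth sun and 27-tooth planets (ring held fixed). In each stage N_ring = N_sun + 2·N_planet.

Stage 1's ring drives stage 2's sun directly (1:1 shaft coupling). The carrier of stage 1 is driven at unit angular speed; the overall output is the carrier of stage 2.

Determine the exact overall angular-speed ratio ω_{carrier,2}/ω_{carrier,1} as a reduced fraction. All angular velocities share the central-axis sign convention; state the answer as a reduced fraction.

1247/3528

Stage 1: N_ring = 23 + 2·20 = 63
Stage 1: 23(ω_s−ω_c) = −63(ω_r−ω_c),  ω_s=0, ω_c=1
Stage 1: ω_r = 1 − (23/63)(0−1) = 86/63
  ⇒ ω_r¹/ω_c¹ = 86/63
Stage 2: N_ring = 29 + 2·27 = 83
Stage 2: 29(ω_s−ω_c) = −83(ω_r−ω_c),  ω_r=0, ω_s=1
Stage 2: 29(1−ω_c) = −83(0−ω_c)  ⇒  112ω_c = 29  ⇒  ω_c = 29/112
  ⇒ ω_c²/ω_s² = 29/112
Coupling ω_s² = ω_r¹ ⇒ overall = 86/63 × 29/112 = 1247/3528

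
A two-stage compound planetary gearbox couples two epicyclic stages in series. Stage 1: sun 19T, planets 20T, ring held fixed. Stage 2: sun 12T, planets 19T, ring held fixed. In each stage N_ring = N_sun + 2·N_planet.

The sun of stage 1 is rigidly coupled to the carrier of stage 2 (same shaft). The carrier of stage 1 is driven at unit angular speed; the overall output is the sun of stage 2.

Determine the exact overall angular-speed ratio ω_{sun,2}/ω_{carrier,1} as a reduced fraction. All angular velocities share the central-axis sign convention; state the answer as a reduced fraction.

403/19

Stage 1: N_ring = 19 + 2·20 = 59
Stage 1: 19(ω_s−ω_c) = −59(ω_r−ω_c),  ω_r=0, ω_c=1
Stage 1: ω_s = 1 − (59/19)(0−1) = 78/19
  ⇒ ω_s¹/ω_c¹ = 78/19
Stage 2: N_ring = 12 + 2·19 = 50
Stage 2: 12(ω_s−ω_c) = −50(ω_r−ω_c),  ω_r=0, ω_c=1
Stage 2: ω_s = 1 − (50/12)(0−1) = 31/6
  ⇒ ω_s²/ω_c² = 31/6
Coupling ω_c² = ω_s¹ ⇒ overall = 78/19 × 31/6 = 403/19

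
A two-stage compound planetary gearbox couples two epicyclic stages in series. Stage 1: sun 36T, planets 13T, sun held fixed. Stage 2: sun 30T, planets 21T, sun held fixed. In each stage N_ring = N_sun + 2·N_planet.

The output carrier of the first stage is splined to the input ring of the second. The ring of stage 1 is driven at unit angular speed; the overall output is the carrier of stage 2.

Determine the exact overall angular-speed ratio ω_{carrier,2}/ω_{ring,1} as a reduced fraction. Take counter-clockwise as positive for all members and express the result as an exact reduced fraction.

Stage 1: N_ring = 36 + 2·13 = 62
Stage 1: 36(ω_s−ω_c) = −62(ω_r−ω_c),  ω_s=0, ω_r=1
Stage 1: 36(0−ω_c) = −62(1−ω_c)  ⇒  98ω_c = 62  ⇒  ω_c = 31/49
  ⇒ ω_c¹/ω_r¹ = 31/49
Stage 2: N_ring = 30 + 2·21 = 72
Stage 2: 30(ω_s−ω_c) = −72(ω_r−ω_c),  ω_s=0, ω_r=1
Stage 2: 30(0−ω_c) = −72(1−ω_c)  ⇒  102ω_c = 72  ⇒  ω_c = 12/17
  ⇒ ω_c²/ω_r² = 12/17
Coupling ω_r² = ω_c¹ ⇒ overall = 31/49 × 12/17 = 372/833

372/833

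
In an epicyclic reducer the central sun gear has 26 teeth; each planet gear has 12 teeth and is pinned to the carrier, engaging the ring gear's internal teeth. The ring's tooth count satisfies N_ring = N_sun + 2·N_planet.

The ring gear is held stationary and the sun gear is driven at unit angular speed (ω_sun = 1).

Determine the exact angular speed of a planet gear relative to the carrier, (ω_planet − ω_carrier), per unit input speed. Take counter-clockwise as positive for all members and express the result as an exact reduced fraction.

N_ring = 26 + 2·12 = 50
26(ω_s−ω_c) = −50(ω_r−ω_c),  ω_r=0, ω_s=1
26(1−ω_c) = −50(0−ω_c)  ⇒  76ω_c = 26  ⇒  ω_c = 13/38
sun–planet: 26·(1−13/38) = −12·(ω_p−ω_c)  ⇒  ω_p−ω_c = −(26/12)·(25/38) = -325/228

-325/228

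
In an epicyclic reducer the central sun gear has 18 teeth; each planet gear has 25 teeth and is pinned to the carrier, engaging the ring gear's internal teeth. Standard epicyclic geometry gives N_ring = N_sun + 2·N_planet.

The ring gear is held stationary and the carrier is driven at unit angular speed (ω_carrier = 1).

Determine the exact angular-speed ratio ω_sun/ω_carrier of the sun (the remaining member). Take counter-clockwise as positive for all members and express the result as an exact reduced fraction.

N_ring = 18 + 2·25 = 68
18(ω_s−ω_c) = −68(ω_r−ω_c),  ω_r=0, ω_c=1
ω_s = 1 − (68/18)(0−1) = 43/9
ω_s/ω_c = 43/9

43/9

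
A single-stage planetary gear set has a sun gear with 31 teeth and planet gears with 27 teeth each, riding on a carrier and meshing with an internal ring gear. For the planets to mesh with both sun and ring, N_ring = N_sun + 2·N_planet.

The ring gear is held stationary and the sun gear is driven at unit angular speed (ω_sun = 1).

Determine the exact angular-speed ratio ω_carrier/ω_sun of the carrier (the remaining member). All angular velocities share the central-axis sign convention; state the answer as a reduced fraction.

31/116

N_ring = 31 + 2·27 = 85
31(ω_s−ω_c) = −85(ω_r−ω_c),  ω_r=0, ω_s=1
31(1−ω_c) = −85(0−ω_c)  ⇒  116ω_c = 31  ⇒  ω_c = 31/116
ω_c/ω_s = 31/116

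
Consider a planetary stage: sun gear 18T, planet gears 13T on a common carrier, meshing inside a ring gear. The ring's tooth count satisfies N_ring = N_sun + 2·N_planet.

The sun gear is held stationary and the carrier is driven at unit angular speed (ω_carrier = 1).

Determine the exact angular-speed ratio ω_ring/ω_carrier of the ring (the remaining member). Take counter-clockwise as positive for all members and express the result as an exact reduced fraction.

N_ring = 18 + 2·13 = 44
18(ω_s−ω_c) = −44(ω_r−ω_c),  ω_s=0, ω_c=1
ω_r = 1 − (18/44)(0−1) = 31/22
ω_r/ω_c = 31/22

31/22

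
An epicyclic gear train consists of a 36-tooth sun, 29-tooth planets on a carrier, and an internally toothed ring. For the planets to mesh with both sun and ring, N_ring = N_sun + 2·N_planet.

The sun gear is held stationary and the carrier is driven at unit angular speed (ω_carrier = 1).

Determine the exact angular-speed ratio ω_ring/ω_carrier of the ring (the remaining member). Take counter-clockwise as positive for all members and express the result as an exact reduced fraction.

65/47

N_ring = 36 + 2·29 = 94
36(ω_s−ω_c) = −94(ω_r−ω_c),  ω_s=0, ω_c=1
ω_r = 1 − (36/94)(0−1) = 65/47
ω_r/ω_c = 65/47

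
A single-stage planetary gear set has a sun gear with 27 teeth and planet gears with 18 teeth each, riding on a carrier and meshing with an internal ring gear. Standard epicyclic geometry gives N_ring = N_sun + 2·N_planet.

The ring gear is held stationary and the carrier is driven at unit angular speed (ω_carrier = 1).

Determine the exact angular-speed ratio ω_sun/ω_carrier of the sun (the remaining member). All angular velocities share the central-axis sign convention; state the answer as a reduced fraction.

N_ring = 27 + 2·18 = 63
27(ω_s−ω_c) = −63(ω_r−ω_c),  ω_r=0, ω_c=1
ω_s = 1 − (63/27)(0−1) = 10/3
ω_s/ω_c = 10/3

10/3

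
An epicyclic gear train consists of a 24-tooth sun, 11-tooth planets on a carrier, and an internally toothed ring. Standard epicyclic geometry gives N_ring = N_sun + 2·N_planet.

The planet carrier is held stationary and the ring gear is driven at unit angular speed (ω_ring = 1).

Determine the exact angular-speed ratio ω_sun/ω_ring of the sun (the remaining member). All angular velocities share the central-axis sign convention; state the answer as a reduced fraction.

N_ring = 24 + 2·11 = 46
24(ω_s−ω_c) = −46(ω_r−ω_c),  ω_c=0, ω_r=1
ω_s = 0 − (46/24)(1−0) = -23/12
ω_s/ω_r = -23/12

-23/12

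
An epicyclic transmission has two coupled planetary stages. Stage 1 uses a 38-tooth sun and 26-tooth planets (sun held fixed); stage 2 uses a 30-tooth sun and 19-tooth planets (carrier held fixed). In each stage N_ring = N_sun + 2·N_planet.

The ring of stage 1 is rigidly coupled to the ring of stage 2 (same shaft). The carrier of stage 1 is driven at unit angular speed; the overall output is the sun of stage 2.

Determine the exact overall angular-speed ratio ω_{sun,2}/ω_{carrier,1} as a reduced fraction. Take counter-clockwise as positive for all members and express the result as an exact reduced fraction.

Stage 1: N_ring = 38 + 2·26 = 90
Stage 1: 38(ω_s−ω_c) = −90(ω_r−ω_c),  ω_s=0, ω_c=1
Stage 1: ω_r = 1 − (38/90)(0−1) = 64/45
  ⇒ ω_r¹/ω_c¹ = 64/45
Stage 2: N_ring = 30 + 2·19 = 68
Stage 2: 30(ω_s−ω_c) = −68(ω_r−ω_c),  ω_c=0, ω_r=1
Stage 2: ω_s = 0 − (68/30)(1−0) = -34/15
  ⇒ ω_s²/ω_r² = -34/15
Coupling ω_r² = ω_r¹ ⇒ overall = 64/45 × -34/15 = -2176/675

-2176/675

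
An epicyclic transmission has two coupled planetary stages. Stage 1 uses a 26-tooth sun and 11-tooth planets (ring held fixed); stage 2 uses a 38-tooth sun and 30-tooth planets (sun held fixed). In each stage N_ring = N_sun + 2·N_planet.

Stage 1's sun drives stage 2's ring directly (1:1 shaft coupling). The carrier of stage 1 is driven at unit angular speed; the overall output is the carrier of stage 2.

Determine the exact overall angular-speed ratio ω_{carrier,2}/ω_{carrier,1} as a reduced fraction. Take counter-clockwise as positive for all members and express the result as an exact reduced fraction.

1813/884

Stage 1: N_ring = 26 + 2·11 = 48
Stage 1: 26(ω_s−ω_c) = −48(ω_r−ω_c),  ω_r=0, ω_c=1
Stage 1: ω_s = 1 − (48/26)(0−1) = 37/13
  ⇒ ω_s¹/ω_c¹ = 37/13
Stage 2: N_ring = 38 + 2·30 = 98
Stage 2: 38(ω_s−ω_c) = −98(ω_r−ω_c),  ω_s=0, ω_r=1
Stage 2: 38(0−ω_c) = −98(1−ω_c)  ⇒  136ω_c = 98  ⇒  ω_c = 49/68
  ⇒ ω_c²/ω_r² = 49/68
Coupling ω_r² = ω_s¹ ⇒ overall = 37/13 × 49/68 = 1813/884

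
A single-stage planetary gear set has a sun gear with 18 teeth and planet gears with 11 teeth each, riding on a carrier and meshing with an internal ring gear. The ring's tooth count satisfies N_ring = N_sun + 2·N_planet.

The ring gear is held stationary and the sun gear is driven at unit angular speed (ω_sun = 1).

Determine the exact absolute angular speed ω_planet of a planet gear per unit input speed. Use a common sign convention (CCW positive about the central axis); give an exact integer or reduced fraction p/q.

-9/11

N_ring = 18 + 2·11 = 40
18(ω_s−ω_c) = −40(ω_r−ω_c),  ω_r=0, ω_s=1
18(1−ω_c) = −40(0−ω_c)  ⇒  58ω_c = 18  ⇒  ω_c = 9/29
sun–planet: 18·(1−9/29) = −11·(ω_p−ω_c)  ⇒  ω_p−ω_c = −(18/11)·(20/29) = -360/319
ω_p = 9/29 − 360/319 = -9/11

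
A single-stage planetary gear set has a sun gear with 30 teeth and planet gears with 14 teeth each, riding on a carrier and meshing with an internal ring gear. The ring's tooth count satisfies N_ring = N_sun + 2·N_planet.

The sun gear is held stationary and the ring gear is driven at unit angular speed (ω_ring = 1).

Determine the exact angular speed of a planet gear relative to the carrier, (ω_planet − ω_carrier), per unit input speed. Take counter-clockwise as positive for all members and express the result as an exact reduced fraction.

435/308

N_ring = 30 + 2·14 = 58
30(ω_s−ω_c) = −58(ω_r−ω_c),  ω_s=0, ω_r=1
30(0−ω_c) = −58(1−ω_c)  ⇒  88ω_c = 58  ⇒  ω_c = 29/44
sun–planet: 30·(0−29/44) = −14·(ω_p−ω_c)  ⇒  ω_p−ω_c = −(30/14)·(-29/44) = 435/308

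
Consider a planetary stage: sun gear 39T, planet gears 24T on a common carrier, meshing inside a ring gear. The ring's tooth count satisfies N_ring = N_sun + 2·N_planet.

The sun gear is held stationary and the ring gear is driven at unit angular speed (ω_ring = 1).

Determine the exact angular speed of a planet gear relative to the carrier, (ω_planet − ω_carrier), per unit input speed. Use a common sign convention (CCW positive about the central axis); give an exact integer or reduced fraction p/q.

377/336

N_ring = 39 + 2·24 = 87
39(ω_s−ω_c) = −87(ω_r−ω_c),  ω_s=0, ω_r=1
39(0−ω_c) = −87(1−ω_c)  ⇒  126ω_c = 87  ⇒  ω_c = 29/42
sun–planet: 39·(0−29/42) = −24·(ω_p−ω_c)  ⇒  ω_p−ω_c = −(39/24)·(-29/42) = 377/336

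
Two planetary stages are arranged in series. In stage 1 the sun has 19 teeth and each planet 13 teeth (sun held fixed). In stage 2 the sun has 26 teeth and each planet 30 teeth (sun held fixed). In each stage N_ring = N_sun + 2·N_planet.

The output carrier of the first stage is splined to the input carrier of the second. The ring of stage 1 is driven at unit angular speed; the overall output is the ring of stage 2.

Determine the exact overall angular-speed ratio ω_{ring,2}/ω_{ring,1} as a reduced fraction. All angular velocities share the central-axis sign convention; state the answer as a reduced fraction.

Stage 1: N_ring = 19 + 2·13 = 45
Stage 1: 19(ω_s−ω_c) = −45(ω_r−ω_c),  ω_s=0, ω_r=1
Stage 1: 19(0−ω_c) = −45(1−ω_c)  ⇒  64ω_c = 45  ⇒  ω_c = 45/64
  ⇒ ω_c¹/ω_r¹ = 45/64
Stage 2: N_ring = 26 + 2·30 = 86
Stage 2: 26(ω_s−ω_c) = −86(ω_r−ω_c),  ω_s=0, ω_c=1
Stage 2: ω_r = 1 − (26/86)(0−1) = 56/43
  ⇒ ω_r²/ω_c² = 56/43
Coupling ω_c² = ω_c¹ ⇒ overall = 45/64 × 56/43 = 315/344

315/344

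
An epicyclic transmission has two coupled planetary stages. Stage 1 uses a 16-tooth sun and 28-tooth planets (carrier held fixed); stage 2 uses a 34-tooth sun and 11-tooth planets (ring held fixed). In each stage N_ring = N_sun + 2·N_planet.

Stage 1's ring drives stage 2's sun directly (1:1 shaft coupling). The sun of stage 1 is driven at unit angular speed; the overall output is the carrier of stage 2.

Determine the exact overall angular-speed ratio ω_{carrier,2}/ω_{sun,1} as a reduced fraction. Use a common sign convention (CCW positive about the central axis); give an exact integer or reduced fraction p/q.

Stage 1: N_ring = 16 + 2·28 = 72
Stage 1: 16(ω_s−ω_c) = −72(ω_r−ω_c),  ω_c=0, ω_s=1
Stage 1: ω_r = 0 − (16/72)(1−0) = -2/9
  ⇒ ω_r¹/ω_s¹ = -2/9
Stage 2: N_ring = 34 + 2·11 = 56
Stage 2: 34(ω_s−ω_c) = −56(ω_r−ω_c),  ω_r=0, ω_s=1
Stage 2: 34(1−ω_c) = −56(0−ω_c)  ⇒  90ω_c = 34  ⇒  ω_c = 17/45
  ⇒ ω_c²/ω_s² = 17/45
Coupling ω_s² = ω_r¹ ⇒ overall = -2/9 × 17/45 = -34/405

-34/405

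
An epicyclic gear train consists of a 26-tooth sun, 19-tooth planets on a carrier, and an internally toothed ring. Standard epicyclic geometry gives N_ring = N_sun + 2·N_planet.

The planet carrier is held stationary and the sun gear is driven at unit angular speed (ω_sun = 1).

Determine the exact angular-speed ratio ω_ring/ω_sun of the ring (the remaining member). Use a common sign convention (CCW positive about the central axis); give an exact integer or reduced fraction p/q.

-13/32

N_ring = 26 + 2·19 = 64
26(ω_s−ω_c) = −64(ω_r−ω_c),  ω_c=0, ω_s=1
ω_r = 0 − (26/64)(1−0) = -13/32
ω_r/ω_s = -13/32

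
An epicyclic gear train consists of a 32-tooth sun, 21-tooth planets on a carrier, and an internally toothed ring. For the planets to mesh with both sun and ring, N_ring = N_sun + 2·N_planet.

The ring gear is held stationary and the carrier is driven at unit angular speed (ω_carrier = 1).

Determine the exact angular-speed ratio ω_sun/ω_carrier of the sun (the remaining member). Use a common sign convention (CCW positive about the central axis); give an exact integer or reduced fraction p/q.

53/16

N_ring = 32 + 2·21 = 74
32(ω_s−ω_c) = −74(ω_r−ω_c),  ω_r=0, ω_c=1
ω_s = 1 − (74/32)(0−1) = 53/16
ω_s/ω_c = 53/16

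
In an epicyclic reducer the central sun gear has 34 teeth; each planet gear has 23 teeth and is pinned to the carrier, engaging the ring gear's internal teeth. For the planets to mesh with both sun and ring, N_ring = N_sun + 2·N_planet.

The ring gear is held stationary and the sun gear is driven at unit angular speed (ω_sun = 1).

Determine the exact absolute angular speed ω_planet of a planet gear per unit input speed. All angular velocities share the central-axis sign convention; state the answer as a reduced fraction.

-17/23

N_ring = 34 + 2·23 = 80
34(ω_s−ω_c) = −80(ω_r−ω_c),  ω_r=0, ω_s=1
34(1−ω_c) = −80(0−ω_c)  ⇒  114ω_c = 34  ⇒  ω_c = 17/57
sun–planet: 34·(1−17/57) = −23·(ω_p−ω_c)  ⇒  ω_p−ω_c = −(34/23)·(40/57) = -1360/1311
ω_p = 17/57 − 1360/1311 = -17/23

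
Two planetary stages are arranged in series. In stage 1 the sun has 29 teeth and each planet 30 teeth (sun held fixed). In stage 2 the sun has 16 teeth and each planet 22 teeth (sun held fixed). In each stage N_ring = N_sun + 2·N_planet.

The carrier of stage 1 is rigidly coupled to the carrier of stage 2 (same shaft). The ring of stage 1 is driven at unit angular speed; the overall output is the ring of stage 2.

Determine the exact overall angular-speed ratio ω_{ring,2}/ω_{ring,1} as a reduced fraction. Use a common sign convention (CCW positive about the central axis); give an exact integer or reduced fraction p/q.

1691/1770

Stage 1: N_ring = 29 + 2·30 = 89
Stage 1: 29(ω_s−ω_c) = −89(ω_r−ω_c),  ω_s=0, ω_r=1
Stage 1: 29(0−ω_c) = −89(1−ω_c)  ⇒  118ω_c = 89  ⇒  ω_c = 89/118
  ⇒ ω_c¹/ω_r¹ = 89/118
Stage 2: N_ring = 16 + 2·22 = 60
Stage 2: 16(ω_s−ω_c) = −60(ω_r−ω_c),  ω_s=0, ω_c=1
Stage 2: ω_r = 1 − (16/60)(0−1) = 19/15
  ⇒ ω_r²/ω_c² = 19/15
Coupling ω_c² = ω_c¹ ⇒ overall = 89/118 × 19/15 = 1691/1770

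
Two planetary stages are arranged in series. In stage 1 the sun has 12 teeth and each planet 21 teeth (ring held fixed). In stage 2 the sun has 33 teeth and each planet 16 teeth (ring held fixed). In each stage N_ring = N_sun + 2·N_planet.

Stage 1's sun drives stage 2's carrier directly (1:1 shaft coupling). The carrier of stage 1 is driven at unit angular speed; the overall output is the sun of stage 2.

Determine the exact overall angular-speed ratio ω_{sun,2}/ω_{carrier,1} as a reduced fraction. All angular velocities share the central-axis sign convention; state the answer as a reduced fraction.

49/3

Stage 1: N_ring = 12 + 2·21 = 54
Stage 1: 12(ω_s−ω_c) = −54(ω_r−ω_c),  ω_r=0, ω_c=1
Stage 1: ω_s = 1 − (54/12)(0−1) = 11/2
  ⇒ ω_s¹/ω_c¹ = 11/2
Stage 2: N_ring = 33 + 2·16 = 65
Stage 2: 33(ω_s−ω_c) = −65(ω_r−ω_c),  ω_r=0, ω_c=1
Stage 2: ω_s = 1 − (65/33)(0−1) = 98/33
  ⇒ ω_s²/ω_c² = 98/33
Coupling ω_c² = ω_s¹ ⇒ overall = 11/2 × 98/33 = 49/3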